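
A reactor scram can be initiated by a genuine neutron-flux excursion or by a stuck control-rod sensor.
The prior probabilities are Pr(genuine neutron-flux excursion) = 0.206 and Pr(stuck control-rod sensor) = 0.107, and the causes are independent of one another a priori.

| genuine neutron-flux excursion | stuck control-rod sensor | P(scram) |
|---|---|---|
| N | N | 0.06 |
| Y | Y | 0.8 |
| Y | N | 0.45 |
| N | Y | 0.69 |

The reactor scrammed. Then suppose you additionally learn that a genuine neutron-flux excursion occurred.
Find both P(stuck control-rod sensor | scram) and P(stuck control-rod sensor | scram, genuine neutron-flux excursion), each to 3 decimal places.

P(stuck control-rod sensor | scram) ≈ 0.378; P(stuck control-rod sensor | scram, genuine neutron-flux excursion) ≈ 0.176

Weight on stuck control-rod sensor=true, given the evidence: 0.058621 + 0.017634 = 0.076255
Normalizer over all consistent configurations: 0.06×0.794×0.893 + 0.69×0.794×0.107 + 0.45×0.206×0.893 + 0.8×0.206×0.107 = 0.201579
Posterior = 0.076255 / 0.201579 ≈ 0.378

Now condition on the additional information:
Numerator (weight on configurations with stuck control-rod sensor): 0.8×0.107 = 0.085600
Normalizer over all consistent configurations: 0.45×0.893 + 0.8×0.107 = 0.487450
Posterior = 0.085600 / 0.487450 ≈ 0.176
This is intercausal reasoning (explaining away): once genuine neutron-flux excursion accounts for the scram, stuck control-rod sensor becomes less likely.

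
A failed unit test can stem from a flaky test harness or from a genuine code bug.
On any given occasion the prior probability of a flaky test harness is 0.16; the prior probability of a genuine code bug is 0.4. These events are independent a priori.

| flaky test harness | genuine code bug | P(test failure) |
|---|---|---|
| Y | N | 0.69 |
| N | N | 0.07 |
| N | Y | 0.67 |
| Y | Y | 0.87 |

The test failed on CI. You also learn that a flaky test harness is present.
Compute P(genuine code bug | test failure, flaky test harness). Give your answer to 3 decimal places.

P(genuine code bug | test failure, flaky test harness) ≈ 0.457

Enumerate both values of genuine code bug and weight by the priors:
  P(test failure | flaky test harness) = 0.69·0.6 + 0.87·0.4
        = 0.414000 + 0.348000 = 0.762000
Configurations with genuine code bug contribute 0.348000, so
  P(genuine code bug | test failure, flaky test harness) = 0.348000 / 0.762000 ≈ 0.457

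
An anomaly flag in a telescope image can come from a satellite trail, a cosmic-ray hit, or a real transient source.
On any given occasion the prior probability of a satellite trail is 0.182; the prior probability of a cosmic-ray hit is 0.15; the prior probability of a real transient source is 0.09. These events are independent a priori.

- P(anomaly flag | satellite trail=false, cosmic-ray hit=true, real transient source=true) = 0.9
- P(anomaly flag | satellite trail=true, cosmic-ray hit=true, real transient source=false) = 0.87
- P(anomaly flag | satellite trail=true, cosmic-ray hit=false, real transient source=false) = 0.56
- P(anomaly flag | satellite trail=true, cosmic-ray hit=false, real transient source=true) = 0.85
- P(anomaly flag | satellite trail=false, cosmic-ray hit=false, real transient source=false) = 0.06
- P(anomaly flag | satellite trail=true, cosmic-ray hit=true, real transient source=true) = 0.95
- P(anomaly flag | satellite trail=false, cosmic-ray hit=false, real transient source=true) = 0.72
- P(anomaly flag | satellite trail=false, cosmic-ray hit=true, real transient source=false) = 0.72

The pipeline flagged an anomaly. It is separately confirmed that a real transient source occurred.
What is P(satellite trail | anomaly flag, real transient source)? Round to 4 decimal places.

P(satellite trail | anomaly flag, real transient source) ≈ 0.2049

Weight on satellite trail=true, given the evidence: 0.131495 + 0.025935 = 0.157430
Denominator P(anomaly flag | real transient source): 0.72×0.818×0.85 + 0.9×0.818×0.15 + 0.85×0.182×0.85 + 0.95×0.182×0.15 = 0.768476
P(satellite trail | anomaly flag, real transient source) = 0.157430/0.768476 ≈ 0.2049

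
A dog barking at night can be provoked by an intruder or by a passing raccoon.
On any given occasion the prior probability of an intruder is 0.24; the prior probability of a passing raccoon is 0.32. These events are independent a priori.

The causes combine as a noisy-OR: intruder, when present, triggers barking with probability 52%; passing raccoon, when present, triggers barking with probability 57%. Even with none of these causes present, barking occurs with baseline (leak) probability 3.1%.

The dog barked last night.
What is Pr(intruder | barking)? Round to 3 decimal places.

Pr(intruder | barking) ≈ 0.485

Under noisy-OR, P(barking | causes) = 1 − (1−0.031)·∏(1−qᵢ) over the active causes.
P(barking) = 0.031·0.76·0.68 + 0.58333·0.76·0.32 + 0.53488·0.24·0.68 + 0.799998·0.24·0.32 = 0.016021 + 0.141866 + 0.087292 + 0.061440 = 0.306619
Restricting to configurations with intruder present: 0.087292 + 0.061440 = 0.148732.
Hence the posterior is 0.148732/0.306619 ≈ 0.485.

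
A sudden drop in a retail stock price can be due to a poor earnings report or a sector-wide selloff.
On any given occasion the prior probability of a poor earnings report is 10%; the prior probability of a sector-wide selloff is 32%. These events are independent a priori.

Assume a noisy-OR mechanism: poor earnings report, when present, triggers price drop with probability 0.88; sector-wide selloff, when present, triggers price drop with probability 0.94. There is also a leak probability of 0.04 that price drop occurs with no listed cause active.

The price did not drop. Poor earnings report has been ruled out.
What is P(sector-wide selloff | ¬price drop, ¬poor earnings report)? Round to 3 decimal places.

Under noisy-OR, P(price drop | causes) = 1 − (1−0.04)·∏(1−qᵢ) over the active causes.
P(¬price drop | ¬poor earnings report) = 0.96×0.68 + 0.0576×0.32 = 0.652800 + 0.018432 = 0.671232
Restricting to configurations with sector-wide selloff present: 0.0576×0.32 = 0.018432.
So P(sector-wide selloff | ¬price drop, ¬poor earnings report) = 0.018432/0.671232 ≈ 0.027.

P(sector-wide selloff | ¬price drop, ¬poor earnings report) ≈ 0.027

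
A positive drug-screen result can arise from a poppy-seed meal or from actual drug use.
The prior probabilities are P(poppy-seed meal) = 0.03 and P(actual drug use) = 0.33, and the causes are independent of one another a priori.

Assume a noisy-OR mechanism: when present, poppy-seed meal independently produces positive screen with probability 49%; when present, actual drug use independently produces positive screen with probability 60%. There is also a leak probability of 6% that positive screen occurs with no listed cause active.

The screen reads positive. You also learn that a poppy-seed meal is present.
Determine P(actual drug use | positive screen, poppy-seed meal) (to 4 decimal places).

P(actual drug use | positive screen, poppy-seed meal) ≈ 0.4333

Under noisy-OR, P(positive screen | causes) = 1 − (1−0.06)·∏(1−qᵢ) over the active causes.
P(positive screen | poppy-seed meal) = 0.5206*0.67 + 0.80824*0.33 = 0.348802 + 0.266719 = 0.615521
The actual drug use-present share is 0.80824*0.33 = 0.266719.
Hence the posterior is 0.266719/0.615521 ≈ 0.4333.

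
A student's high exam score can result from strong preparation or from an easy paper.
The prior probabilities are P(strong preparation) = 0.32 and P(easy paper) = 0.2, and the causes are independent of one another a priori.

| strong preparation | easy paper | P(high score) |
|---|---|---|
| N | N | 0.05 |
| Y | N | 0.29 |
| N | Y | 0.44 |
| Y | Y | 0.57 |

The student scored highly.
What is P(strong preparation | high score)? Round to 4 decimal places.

P(high score) = 0.05*0.68*0.8 + 0.44*0.68*0.2 + 0.29*0.32*0.8 + 0.57*0.32*0.2 = 0.027200 + 0.059840 + 0.074240 + 0.036480 = 0.197760
The strong preparation-present share is 0.074240 + 0.036480 = 0.110720.
So P(strong preparation | high score) = 0.110720/0.197760 ≈ 0.5599.

P(strong preparation | high score) ≈ 0.5599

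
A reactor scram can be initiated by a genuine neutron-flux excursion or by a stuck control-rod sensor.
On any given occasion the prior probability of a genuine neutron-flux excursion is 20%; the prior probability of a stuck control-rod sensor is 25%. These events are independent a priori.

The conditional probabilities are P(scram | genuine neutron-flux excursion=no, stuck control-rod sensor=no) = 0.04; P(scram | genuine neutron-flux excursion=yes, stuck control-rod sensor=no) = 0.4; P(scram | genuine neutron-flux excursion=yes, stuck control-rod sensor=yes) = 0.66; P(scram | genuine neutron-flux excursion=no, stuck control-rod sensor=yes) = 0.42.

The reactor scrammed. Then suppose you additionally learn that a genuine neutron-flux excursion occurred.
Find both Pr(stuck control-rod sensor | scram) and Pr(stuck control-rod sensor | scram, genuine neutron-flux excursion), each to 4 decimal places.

P(scram) = 0.04·0.8·0.75 + 0.42·0.8·0.25 + 0.4·0.2·0.75 + 0.66·0.2·0.25 = 0.024000 + 0.084000 + 0.060000 + 0.033000 = 0.201000
The stuck control-rod sensor-present share is 0.084000 + 0.033000 = 0.117000.
So P(stuck control-rod sensor | scram) = 0.117000/0.201000 ≈ 0.5821.

Now condition on the additional information:
Enumerate both values of stuck control-rod sensor and weight by the priors:
  P(scram | genuine neutron-flux excursion) = 0.4*0.75 + 0.66*0.25
        = 0.300000 + 0.165000 = 0.465000
Configurations with stuck control-rod sensor contribute 0.165000, so
  P(stuck control-rod sensor | scram, genuine neutron-flux excursion) = 0.165000 / 0.465000 ≈ 0.3548

Pr(stuck control-rod sensor | scram) ≈ 0.5821; Pr(stuck control-rod sensor | scram, genuine neutron-flux excursion) ≈ 0.3548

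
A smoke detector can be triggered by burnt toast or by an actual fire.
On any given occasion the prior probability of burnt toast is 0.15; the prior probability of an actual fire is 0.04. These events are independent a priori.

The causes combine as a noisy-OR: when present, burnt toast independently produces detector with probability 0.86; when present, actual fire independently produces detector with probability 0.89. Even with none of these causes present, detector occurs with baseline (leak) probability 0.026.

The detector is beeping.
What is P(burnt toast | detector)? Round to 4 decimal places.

Under noisy-OR, P(detector | causes) = 1 − (1−0.026)·∏(1−qᵢ) over the active causes.
Enumerate the 4 (burnt toast, actual fire) configurations and weight by the priors:
  P(detector) = 0.026×0.85×0.96 + 0.89286×0.85×0.04 + 0.86364×0.15×0.96 + 0.985×0.15×0.04
        = 0.021216 + 0.030357 + 0.124364 + 0.005910 = 0.181847
The terms with burnt toast present sum to 0.130274, so
  P(burnt toast | detector) = 0.130274 / 0.181847 ≈ 0.7164

P(burnt toast | detector) ≈ 0.7164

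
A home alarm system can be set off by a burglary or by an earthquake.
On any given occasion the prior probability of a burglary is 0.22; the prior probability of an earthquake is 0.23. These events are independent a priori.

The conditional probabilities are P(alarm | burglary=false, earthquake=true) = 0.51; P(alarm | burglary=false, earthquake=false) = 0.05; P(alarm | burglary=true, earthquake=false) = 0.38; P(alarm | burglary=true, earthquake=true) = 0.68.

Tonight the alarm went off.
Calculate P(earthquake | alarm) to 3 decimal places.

P(earthquake | alarm) ≈ 0.571

Enumerate the 4 (burglary, earthquake) configurations and weight by the priors:
  P(alarm) = 0.05*0.78*0.77 + 0.51*0.78*0.23 + 0.38*0.22*0.77 + 0.68*0.22*0.23
        = 0.030030 + 0.091494 + 0.064372 + 0.034408 = 0.220304
Configurations with earthquake contribute 0.125902, so
  P(earthquake | alarm) = 0.125902 / 0.220304 ≈ 0.571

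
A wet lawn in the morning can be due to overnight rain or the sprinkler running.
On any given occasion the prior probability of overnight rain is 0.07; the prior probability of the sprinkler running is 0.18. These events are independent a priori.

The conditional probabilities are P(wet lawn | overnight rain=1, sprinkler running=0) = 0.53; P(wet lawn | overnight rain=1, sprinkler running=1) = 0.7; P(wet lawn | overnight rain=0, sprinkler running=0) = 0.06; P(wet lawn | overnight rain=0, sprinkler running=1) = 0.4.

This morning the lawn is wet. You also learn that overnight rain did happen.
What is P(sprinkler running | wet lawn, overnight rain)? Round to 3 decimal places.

Sum P(wet lawn|·) weighted by the priors over both values of sprinkler running:
  P(wet lawn | overnight rain) = 0.53×0.82 + 0.7×0.18
        = 0.434600 + 0.126000 = 0.560600
The terms with sprinkler running present sum to 0.126000, so
  P(sprinkler running | wet lawn, overnight rain) = 0.126000 / 0.560600 ≈ 0.225

P(sprinkler running | wet lawn, overnight rain) ≈ 0.225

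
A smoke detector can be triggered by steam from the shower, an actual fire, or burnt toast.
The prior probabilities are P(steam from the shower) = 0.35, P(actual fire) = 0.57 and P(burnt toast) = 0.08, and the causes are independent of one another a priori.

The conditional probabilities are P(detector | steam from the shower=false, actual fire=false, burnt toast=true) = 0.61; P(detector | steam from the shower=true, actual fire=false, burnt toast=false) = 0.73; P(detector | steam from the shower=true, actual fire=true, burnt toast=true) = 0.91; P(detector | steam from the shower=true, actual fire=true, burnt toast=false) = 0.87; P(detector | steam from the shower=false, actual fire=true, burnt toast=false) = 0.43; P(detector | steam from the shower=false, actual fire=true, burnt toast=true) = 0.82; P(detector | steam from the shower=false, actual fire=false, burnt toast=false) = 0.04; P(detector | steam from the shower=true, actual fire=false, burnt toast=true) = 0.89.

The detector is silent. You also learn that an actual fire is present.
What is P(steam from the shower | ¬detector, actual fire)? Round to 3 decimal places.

Numerator (weight on configurations with steam from the shower): 0.041860 + 0.002520 = 0.044380
Normalizer over all consistent configurations: 0.57·0.65·0.92 + 0.18·0.65·0.08 + 0.13·0.35·0.92 + 0.09·0.35·0.08 = 0.394600
P(steam from the shower | ¬detector, actual fire) = 0.044380/0.394600 ≈ 0.112

P(steam from the shower | ¬detector, actual fire) ≈ 0.112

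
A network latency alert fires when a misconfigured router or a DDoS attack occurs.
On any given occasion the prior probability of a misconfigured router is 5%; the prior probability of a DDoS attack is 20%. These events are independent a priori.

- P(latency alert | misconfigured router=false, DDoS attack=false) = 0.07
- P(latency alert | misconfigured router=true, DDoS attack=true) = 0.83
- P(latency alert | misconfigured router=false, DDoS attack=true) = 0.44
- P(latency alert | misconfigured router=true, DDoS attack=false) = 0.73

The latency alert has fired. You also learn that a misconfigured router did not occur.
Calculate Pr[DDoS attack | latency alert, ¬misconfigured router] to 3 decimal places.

P(latency alert | ¬misconfigured router) = 0.07·0.8 + 0.44·0.2 = 0.056000 + 0.088000 = 0.144000
The DDoS attack-present share is 0.44·0.2 = 0.088000.
P(DDoS attack | latency alert, ¬misconfigured router) = 0.088000 / 0.144000 ≈ 0.611

Pr[DDoS attack | latency alert, ¬misconfigured router] ≈ 0.611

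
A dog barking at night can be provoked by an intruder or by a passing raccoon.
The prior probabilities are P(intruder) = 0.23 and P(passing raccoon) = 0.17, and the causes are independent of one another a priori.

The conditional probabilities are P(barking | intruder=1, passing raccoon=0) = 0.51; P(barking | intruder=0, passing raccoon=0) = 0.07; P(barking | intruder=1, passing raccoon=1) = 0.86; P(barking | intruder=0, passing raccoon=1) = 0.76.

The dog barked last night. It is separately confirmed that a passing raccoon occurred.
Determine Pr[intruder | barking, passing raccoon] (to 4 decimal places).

P(barking | passing raccoon) = 0.76×0.77 + 0.86×0.23 = 0.585200 + 0.197800 = 0.783000
Restricting to configurations with intruder present: 0.86×0.23 = 0.197800.
P(intruder | barking, passing raccoon) = 0.197800 / 0.783000 ≈ 0.2526

Pr[intruder | barking, passing raccoon] ≈ 0.2526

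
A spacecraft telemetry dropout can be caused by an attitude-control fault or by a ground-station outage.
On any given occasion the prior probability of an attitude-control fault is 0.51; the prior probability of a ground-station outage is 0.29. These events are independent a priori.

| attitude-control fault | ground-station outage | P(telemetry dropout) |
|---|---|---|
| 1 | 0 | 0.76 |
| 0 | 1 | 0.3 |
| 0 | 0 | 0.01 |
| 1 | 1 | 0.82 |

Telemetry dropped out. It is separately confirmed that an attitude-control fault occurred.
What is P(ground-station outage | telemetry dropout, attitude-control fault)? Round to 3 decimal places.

P(ground-station outage | telemetry dropout, attitude-control fault) ≈ 0.306

P(telemetry dropout | attitude-control fault) = 0.76*0.71 + 0.82*0.29 = 0.539600 + 0.237800 = 0.777400
Restricting to configurations with ground-station outage present: 0.82*0.29 = 0.237800.
Hence the posterior is 0.237800/0.777400 ≈ 0.306.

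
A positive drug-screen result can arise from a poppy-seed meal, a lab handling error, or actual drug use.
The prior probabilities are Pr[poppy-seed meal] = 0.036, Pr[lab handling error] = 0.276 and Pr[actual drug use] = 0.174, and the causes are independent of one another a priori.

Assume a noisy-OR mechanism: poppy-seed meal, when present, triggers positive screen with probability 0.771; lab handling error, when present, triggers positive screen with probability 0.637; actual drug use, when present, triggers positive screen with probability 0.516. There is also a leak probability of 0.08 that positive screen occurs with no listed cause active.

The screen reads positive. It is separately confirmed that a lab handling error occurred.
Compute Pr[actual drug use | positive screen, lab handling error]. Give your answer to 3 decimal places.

Pr[actual drug use | positive screen, lab handling error] ≈ 0.208

Under noisy-OR, P(positive screen | causes) = 1 − (1−0.08)·∏(1−qᵢ) over the active causes.
P(positive screen | lab handling error) = 0.66604×0.964×0.826 + 0.838363×0.964×0.174 + 0.923523×0.036×0.826 + 0.962985×0.036×0.174 = 0.530344 + 0.140624 + 0.027462 + 0.006032 = 0.704462
The actual drug use-present share is 0.140624 + 0.006032 = 0.146656.
So P(actual drug use | positive screen, lab handling error) = 0.146656/0.704462 ≈ 0.208.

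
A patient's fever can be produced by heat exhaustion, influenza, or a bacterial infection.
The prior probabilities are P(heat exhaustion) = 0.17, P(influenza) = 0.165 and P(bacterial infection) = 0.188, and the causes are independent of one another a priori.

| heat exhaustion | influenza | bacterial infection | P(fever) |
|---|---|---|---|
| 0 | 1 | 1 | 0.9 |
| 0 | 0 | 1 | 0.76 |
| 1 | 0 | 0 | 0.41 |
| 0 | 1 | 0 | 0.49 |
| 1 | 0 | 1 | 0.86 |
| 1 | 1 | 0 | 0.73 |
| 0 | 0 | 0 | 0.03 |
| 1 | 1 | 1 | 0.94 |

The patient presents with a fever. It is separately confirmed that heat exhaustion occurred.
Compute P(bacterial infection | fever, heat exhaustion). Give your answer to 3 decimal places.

P(fever | heat exhaustion) = 0.41·0.835·0.812 + 0.86·0.835·0.188 + 0.73·0.165·0.812 + 0.94·0.165·0.188 = 0.277988 + 0.135003 + 0.097805 + 0.029159 = 0.539955
The bacterial infection-present share is 0.135003 + 0.029159 = 0.164162.
So P(bacterial infection | fever, heat exhaustion) = 0.164162/0.539955 ≈ 0.304.

P(bacterial infection | fever, heat exhaustion) ≈ 0.304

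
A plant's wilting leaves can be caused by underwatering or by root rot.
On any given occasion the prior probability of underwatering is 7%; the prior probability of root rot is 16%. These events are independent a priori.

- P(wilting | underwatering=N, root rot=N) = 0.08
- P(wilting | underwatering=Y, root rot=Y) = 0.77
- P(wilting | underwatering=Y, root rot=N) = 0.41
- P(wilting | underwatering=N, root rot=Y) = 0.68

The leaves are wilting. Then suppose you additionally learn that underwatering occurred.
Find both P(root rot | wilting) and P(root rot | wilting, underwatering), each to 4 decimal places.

P(root rot | wilting) ≈ 0.5591; P(root rot | wilting, underwatering) ≈ 0.2635

For the numerator, keep only root rot=true terms: 0.101184 + 0.008624 = 0.109808
Denominator P(wilting): 0.08×0.93×0.84 + 0.68×0.93×0.16 + 0.41×0.07×0.84 + 0.77×0.07×0.16 = 0.196412
Posterior = 0.109808 / 0.196412 ≈ 0.5591

Now condition on the additional information:
Numerator (weight on configurations with root rot): 0.77×0.16 = 0.123200
Denominator P(wilting | underwatering): 0.41×0.84 + 0.77×0.16 = 0.467600
P(root rot | wilting, underwatering) = 0.123200/0.467600 ≈ 0.2635
The drop from 0.5591 to 0.2635 is the explaining-away (discounting) effect.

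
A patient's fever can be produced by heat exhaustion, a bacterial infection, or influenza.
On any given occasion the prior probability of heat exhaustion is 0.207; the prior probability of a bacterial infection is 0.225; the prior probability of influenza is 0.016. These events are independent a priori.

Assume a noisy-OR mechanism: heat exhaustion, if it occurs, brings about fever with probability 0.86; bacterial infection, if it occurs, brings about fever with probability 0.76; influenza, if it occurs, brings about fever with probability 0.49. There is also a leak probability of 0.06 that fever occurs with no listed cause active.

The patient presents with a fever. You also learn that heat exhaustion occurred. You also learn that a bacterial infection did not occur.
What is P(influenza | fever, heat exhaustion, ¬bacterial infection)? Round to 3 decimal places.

Under noisy-OR, P(fever | causes) = 1 − (1−0.06)·∏(1−qᵢ) over the active causes.
Sum P(fever|·) weighted by the priors over both values of influenza:
  P(fever | heat exhaustion, ¬bacterial infection) = 0.8684×0.984 + 0.932884×0.016
        = 0.854506 + 0.014926 = 0.869432
Configurations with influenza contribute 0.014926, so
  P(influenza | fever, heat exhaustion, ¬bacterial infection) = 0.014926 / 0.869432 ≈ 0.017

P(influenza | fever, heat exhaustion, ¬bacterial infection) ≈ 0.017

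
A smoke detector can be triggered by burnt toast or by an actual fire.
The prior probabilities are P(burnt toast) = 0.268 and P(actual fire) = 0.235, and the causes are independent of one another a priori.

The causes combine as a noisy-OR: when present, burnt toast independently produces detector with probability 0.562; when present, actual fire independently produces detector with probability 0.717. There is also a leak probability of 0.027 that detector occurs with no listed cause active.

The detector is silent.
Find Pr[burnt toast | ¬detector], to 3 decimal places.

Pr[burnt toast | ¬detector] ≈ 0.138

Under noisy-OR, P(detector | causes) = 1 − (1−0.027)·∏(1−qᵢ) over the active causes.
For the numerator, keep only burnt toast=true terms: 0.087374 + 0.007596 = 0.094970
Normalizer over all consistent configurations: 0.973·0.732·0.765 + 0.275359·0.732·0.235 + 0.426174·0.268·0.765 + 0.120607·0.268·0.235 = 0.687198
Posterior = 0.094970 / 0.687198 ≈ 0.138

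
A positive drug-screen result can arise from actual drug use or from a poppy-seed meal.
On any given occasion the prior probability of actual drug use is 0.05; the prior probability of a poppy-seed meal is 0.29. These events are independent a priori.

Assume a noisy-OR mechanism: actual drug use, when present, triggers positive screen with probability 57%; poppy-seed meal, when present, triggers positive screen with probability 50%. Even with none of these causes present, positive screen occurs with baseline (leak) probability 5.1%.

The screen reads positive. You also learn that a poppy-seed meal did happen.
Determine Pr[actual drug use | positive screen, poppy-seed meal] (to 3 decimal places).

Pr[actual drug use | positive screen, poppy-seed meal] ≈ 0.074

Under noisy-OR, P(positive screen | causes) = 1 − (1−0.051)·∏(1−qᵢ) over the active causes.
Numerator (weight on configurations with actual drug use): 0.795965*0.05 = 0.039798
The normalizing constant is 0.5255*0.95 + 0.795965*0.05 = 0.539023
Posterior = 0.039798 / 0.539023 ≈ 0.074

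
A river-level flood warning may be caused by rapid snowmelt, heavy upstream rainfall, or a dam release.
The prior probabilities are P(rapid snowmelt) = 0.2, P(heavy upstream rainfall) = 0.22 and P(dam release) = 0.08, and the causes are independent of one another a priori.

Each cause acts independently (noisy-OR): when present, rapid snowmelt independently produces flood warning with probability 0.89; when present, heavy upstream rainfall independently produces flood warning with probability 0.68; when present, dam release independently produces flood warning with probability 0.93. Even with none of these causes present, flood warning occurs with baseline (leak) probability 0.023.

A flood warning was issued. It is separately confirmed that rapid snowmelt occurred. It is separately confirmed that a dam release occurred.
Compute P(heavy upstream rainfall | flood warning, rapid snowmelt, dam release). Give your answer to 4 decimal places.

Under noisy-OR, P(flood warning | causes) = 1 − (1−0.023)·∏(1−qᵢ) over the active causes.
For the numerator, keep only heavy upstream rainfall=true terms: 0.997593*0.22 = 0.219470
Normalizer over all consistent configurations: 0.992477*0.78 + 0.997593*0.22 = 0.993602
Posterior = 0.219470 / 0.993602 ≈ 0.2209

P(heavy upstream rainfall | flood warning, rapid snowmelt, dam release) ≈ 0.2209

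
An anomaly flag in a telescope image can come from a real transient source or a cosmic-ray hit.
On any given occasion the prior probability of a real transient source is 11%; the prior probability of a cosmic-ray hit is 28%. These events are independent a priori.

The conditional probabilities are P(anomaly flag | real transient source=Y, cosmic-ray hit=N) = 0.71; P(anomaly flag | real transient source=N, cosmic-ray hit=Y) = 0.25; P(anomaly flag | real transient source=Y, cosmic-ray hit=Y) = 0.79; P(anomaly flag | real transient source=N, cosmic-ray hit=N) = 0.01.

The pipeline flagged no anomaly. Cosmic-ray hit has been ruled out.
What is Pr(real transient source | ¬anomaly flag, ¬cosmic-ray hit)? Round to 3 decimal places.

By total probability over both values of real transient source:
  P(¬anomaly flag | ¬cosmic-ray hit) = 0.99×0.89 + 0.29×0.11
        = 0.881100 + 0.031900 = 0.913000
The terms with real transient source present sum to 0.031900, so
  P(real transient source | ¬anomaly flag, ¬cosmic-ray hit) = 0.031900 / 0.913000 ≈ 0.035

Pr(real transient source | ¬anomaly flag, ¬cosmic-ray hit) ≈ 0.035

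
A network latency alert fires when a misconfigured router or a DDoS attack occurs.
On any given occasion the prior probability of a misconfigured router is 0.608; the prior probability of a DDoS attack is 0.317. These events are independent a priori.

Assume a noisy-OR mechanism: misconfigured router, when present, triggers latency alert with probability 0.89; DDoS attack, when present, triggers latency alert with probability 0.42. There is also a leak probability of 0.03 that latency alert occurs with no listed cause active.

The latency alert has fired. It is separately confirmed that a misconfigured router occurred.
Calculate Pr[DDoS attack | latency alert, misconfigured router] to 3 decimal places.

Pr[DDoS attack | latency alert, misconfigured router] ≈ 0.328

Under noisy-OR, P(latency alert | causes) = 1 − (1−0.03)·∏(1−qᵢ) over the active causes.
Weight on DDoS attack=true, given the evidence: 0.938114·0.317 = 0.297382
The normalizing constant is 0.8933·0.683 + 0.938114·0.317 = 0.907506
Posterior = 0.297382 / 0.907506 ≈ 0.328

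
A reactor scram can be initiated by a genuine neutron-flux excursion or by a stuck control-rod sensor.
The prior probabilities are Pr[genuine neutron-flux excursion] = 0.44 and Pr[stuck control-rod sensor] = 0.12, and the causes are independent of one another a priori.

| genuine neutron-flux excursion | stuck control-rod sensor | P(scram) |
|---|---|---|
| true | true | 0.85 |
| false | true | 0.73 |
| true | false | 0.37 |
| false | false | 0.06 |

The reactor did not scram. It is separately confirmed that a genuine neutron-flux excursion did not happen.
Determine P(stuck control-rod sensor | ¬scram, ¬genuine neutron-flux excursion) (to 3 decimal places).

P(stuck control-rod sensor | ¬scram, ¬genuine neutron-flux excursion) ≈ 0.038

For the numerator, keep only stuck control-rod sensor=true terms: 0.27*0.12 = 0.032400
The normalizing constant is 0.94*0.88 + 0.27*0.12 = 0.859600
P(stuck control-rod sensor | ¬scram, ¬genuine neutron-flux excursion) = 0.032400/0.859600 ≈ 0.038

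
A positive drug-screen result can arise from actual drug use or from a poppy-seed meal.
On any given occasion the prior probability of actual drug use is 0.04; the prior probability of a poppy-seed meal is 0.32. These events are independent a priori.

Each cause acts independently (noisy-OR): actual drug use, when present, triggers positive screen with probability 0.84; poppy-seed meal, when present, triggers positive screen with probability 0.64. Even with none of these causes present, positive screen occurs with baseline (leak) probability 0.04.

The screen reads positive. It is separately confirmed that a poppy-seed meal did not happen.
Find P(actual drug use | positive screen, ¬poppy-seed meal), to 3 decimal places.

P(actual drug use | positive screen, ¬poppy-seed meal) ≈ 0.469

Under noisy-OR, P(positive screen | causes) = 1 − (1−0.04)·∏(1−qᵢ) over the active causes.
Numerator (weight on configurations with actual drug use): 0.8464*0.04 = 0.033856
Denominator P(positive screen | ¬poppy-seed meal): 0.04*0.96 + 0.8464*0.04 = 0.072256
Posterior = 0.033856 / 0.072256 ≈ 0.469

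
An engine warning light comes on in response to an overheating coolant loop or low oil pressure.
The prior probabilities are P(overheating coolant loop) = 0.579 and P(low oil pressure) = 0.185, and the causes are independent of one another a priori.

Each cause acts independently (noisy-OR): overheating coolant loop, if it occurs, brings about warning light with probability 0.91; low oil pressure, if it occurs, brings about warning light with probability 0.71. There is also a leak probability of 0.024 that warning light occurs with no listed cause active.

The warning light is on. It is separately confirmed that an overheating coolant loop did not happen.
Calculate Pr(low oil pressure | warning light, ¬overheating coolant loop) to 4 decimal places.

Pr(low oil pressure | warning light, ¬overheating coolant loop) ≈ 0.8715

Under noisy-OR, P(warning light | causes) = 1 − (1−0.024)·∏(1−qᵢ) over the active causes.
Enumerate both values of low oil pressure and weight by the priors:
  P(warning light | ¬overheating coolant loop) = 0.024×0.815 + 0.71696×0.185
        = 0.019560 + 0.132638 = 0.152198
Keeping only the low oil pressure-present terms gives 0.132638, so
  P(low oil pressure | warning light, ¬overheating coolant loop) = 0.132638 / 0.152198 ≈ 0.8715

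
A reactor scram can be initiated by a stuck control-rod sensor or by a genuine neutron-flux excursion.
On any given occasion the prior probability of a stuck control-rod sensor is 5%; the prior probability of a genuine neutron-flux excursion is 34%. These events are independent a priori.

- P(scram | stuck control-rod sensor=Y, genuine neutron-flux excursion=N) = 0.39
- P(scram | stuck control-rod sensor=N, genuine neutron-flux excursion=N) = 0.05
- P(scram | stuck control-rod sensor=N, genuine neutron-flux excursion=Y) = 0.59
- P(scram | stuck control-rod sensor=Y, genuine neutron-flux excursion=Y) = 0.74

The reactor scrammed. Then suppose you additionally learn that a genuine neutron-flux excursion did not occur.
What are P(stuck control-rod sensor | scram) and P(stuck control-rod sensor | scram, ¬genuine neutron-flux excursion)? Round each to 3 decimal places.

P(scram) = 0.05*0.95*0.66 + 0.59*0.95*0.34 + 0.39*0.05*0.66 + 0.74*0.05*0.34 = 0.031350 + 0.190570 + 0.012870 + 0.012580 = 0.247370
Restricting to configurations with stuck control-rod sensor present: 0.012870 + 0.012580 = 0.025450.
So P(stuck control-rod sensor | scram) = 0.025450/0.247370 ≈ 0.103.

Now also conditioning on genuine neutron-flux excursion≠true:
P(scram | ¬genuine neutron-flux excursion) = 0.05·0.95 + 0.39·0.05 = 0.047500 + 0.019500 = 0.067000
Restricting to configurations with stuck control-rod sensor present: 0.39·0.05 = 0.019500.
Hence the posterior is 0.019500/0.067000 ≈ 0.291.
With genuine neutron-flux excursion excluded, stuck control-rod sensor must carry more of the explanatory weight for the scram.

P(stuck control-rod sensor | scram) ≈ 0.103; P(stuck control-rod sensor | scram, ¬genuine neutron-flux excursion) ≈ 0.291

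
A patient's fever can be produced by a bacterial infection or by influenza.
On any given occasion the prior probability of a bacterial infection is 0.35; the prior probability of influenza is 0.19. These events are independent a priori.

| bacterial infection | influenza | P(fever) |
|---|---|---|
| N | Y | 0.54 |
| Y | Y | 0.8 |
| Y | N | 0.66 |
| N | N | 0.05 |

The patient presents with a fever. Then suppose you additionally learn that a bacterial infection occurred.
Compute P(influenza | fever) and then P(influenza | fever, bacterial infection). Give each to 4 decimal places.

By total probability over the 4 (bacterial infection, influenza) configurations:
  P(fever) = 0.05×0.65×0.81 + 0.54×0.65×0.19 + 0.66×0.35×0.81 + 0.8×0.35×0.19
        = 0.026325 + 0.066690 + 0.187110 + 0.053200 = 0.333325
Keeping only the influenza-present terms gives 0.119890, so
  P(influenza | fever) = 0.119890 / 0.333325 ≈ 0.3597

With the extra evidence:
P(fever | bacterial infection) = 0.66*0.81 + 0.8*0.19 = 0.534600 + 0.152000 = 0.686600
Restricting to configurations with influenza present: 0.8*0.19 = 0.152000.
Hence the posterior is 0.152000/0.686600 ≈ 0.2214.
— bacterial infection explains away the evidence for influenza.

P(influenza | fever) ≈ 0.3597; P(influenza | fever, bacterial infection) ≈ 0.2214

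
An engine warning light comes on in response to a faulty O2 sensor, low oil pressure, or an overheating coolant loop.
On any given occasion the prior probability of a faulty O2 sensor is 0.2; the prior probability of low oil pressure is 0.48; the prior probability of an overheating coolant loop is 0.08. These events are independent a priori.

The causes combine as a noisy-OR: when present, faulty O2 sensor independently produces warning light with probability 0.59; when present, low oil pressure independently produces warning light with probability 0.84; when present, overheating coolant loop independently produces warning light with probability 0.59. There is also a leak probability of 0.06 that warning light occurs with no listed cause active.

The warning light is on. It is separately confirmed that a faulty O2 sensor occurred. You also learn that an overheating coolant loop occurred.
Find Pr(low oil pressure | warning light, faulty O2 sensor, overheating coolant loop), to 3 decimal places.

Pr(low oil pressure | warning light, faulty O2 sensor, overheating coolant loop) ≈ 0.517

Under noisy-OR, P(warning light | causes) = 1 − (1−0.06)·∏(1−qᵢ) over the active causes.
For the numerator, keep only low oil pressure=true terms: 0.974718×0.48 = 0.467865
Denominator P(warning light | faulty O2 sensor, overheating coolant loop): 0.841986×0.52 + 0.974718×0.48 = 0.905698
P(low oil pressure | warning light, faulty O2 sensor, overheating coolant loop) = 0.467865/0.905698 ≈ 0.517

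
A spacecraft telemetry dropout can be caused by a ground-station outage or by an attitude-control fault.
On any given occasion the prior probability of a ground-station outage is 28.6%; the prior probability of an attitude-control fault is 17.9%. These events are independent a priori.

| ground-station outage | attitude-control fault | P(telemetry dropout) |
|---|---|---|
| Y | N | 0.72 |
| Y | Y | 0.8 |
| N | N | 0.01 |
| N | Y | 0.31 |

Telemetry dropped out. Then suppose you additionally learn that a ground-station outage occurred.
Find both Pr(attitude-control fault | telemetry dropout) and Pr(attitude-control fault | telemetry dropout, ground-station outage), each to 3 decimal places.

Pr(attitude-control fault | telemetry dropout) ≈ 0.315; Pr(attitude-control fault | telemetry dropout, ground-station outage) ≈ 0.195

P(telemetry dropout) = 0.01×0.714×0.821 + 0.31×0.714×0.179 + 0.72×0.286×0.821 + 0.8×0.286×0.179 = 0.005862 + 0.039620 + 0.169060 + 0.040955 = 0.255497
The attitude-control fault-present share is 0.039620 + 0.040955 = 0.080575.
So P(attitude-control fault | telemetry dropout) = 0.080575/0.255497 ≈ 0.315.

Now condition on the additional information:
P(telemetry dropout | ground-station outage) = 0.72×0.821 + 0.8×0.179 = 0.591120 + 0.143200 = 0.734320
The attitude-control fault-present share is 0.8×0.179 = 0.143200.
P(attitude-control fault | telemetry dropout, ground-station outage) = 0.143200 / 0.734320 ≈ 0.195
Conditioning on ground-station outage lowers the posterior on attitude-control fault: the classic explaining-away effect in a common-effect structure.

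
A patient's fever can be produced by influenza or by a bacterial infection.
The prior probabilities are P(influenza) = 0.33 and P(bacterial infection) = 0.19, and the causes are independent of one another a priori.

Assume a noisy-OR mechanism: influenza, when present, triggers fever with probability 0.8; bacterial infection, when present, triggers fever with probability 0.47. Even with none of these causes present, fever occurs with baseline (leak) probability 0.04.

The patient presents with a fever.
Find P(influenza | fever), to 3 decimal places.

Under noisy-OR, P(fever | causes) = 1 − (1−0.04)·∏(1−qᵢ) over the active causes.
P(fever) = 0.04·0.67·0.81 + 0.4912·0.67·0.19 + 0.808·0.33·0.81 + 0.89824·0.33·0.19 = 0.021708 + 0.062530 + 0.215978 + 0.056320 = 0.356536
Of this, 0.272298 comes from 0.215978 + 0.056320 (the influenza=true cases).
So P(influenza | fever) = 0.272298/0.356536 ≈ 0.764.

P(influenza | fever) ≈ 0.764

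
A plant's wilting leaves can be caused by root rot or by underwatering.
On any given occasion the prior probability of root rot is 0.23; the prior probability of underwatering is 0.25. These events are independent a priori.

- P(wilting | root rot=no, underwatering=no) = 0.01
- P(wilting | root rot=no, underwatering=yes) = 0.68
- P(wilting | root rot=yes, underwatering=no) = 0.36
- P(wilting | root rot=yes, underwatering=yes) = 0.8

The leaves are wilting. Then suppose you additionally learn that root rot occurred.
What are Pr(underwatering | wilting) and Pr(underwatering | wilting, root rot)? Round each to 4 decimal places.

Numerator (weight on configurations with underwatering): 0.130900 + 0.046000 = 0.176900
Denominator P(wilting): 0.01·0.77·0.75 + 0.68·0.77·0.25 + 0.36·0.23·0.75 + 0.8·0.23·0.25 = 0.244775
P(underwatering | wilting) = 0.176900/0.244775 ≈ 0.7227

With the extra evidence:
Numerator (weight on configurations with underwatering): 0.8·0.25 = 0.200000
Denominator P(wilting | root rot): 0.36·0.75 + 0.8·0.25 = 0.470000
Posterior = 0.200000 / 0.470000 ≈ 0.4255
— root rot explains away the evidence for underwatering.

Pr(underwatering | wilting) ≈ 0.7227; Pr(underwatering | wilting, root rot) ≈ 0.4255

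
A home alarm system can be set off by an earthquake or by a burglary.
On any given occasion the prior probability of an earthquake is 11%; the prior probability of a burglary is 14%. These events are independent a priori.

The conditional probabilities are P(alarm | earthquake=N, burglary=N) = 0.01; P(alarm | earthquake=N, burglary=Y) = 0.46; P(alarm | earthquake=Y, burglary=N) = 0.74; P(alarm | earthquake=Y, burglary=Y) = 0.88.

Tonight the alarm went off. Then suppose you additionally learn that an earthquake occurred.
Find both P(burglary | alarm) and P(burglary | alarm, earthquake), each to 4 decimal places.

P(alarm) = 0.01·0.89·0.86 + 0.46·0.89·0.14 + 0.74·0.11·0.86 + 0.88·0.11·0.14 = 0.007654 + 0.057316 + 0.070004 + 0.013552 = 0.148526
Restricting to configurations with burglary present: 0.057316 + 0.013552 = 0.070868.
So P(burglary | alarm) = 0.070868/0.148526 ≈ 0.4771.

With the extra evidence:
For the numerator, keep only burglary=true terms: 0.88*0.14 = 0.123200
Denominator P(alarm | earthquake): 0.74*0.86 + 0.88*0.14 = 0.759600
P(burglary | alarm, earthquake) = 0.123200/0.759600 ≈ 0.1622

P(burglary | alarm) ≈ 0.4771; P(burglary | alarm, earthquake) ≈ 0.1622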